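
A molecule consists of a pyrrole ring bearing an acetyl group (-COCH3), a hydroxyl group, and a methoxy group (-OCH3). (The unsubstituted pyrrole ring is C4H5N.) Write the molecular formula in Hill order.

Atom tally by fragment:
  pyrrole ring core → C:4 H:5 N:1
  (− 3 ring H displaced by substituents)
  + COCH3 → C:2 H:3 O:1
  + OH → O:1 H:1
  + OCH3 → C:1 H:3 O:1
Element totals:
  C: 7
  H: 9
  N: 1
  O: 3

C7H9NO3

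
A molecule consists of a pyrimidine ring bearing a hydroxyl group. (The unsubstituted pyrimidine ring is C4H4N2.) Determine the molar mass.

Atom tally by fragment:
  pyrimidine ring core → C:4 H:4 N:2
  (− 1 ring H displaced by substituents)
  + OH → O:1 H:1
Element totals:
  C: 4
  H: 4
  N: 2
  O: 1
Molecular formula: C4H4N2O.
  M = 4(12.011) + 4(1.008) + 2(14.007) + 15.999
    = 48.044 + 4.032 + 28.014 + 15.999 = 96.089

96.09 g/mol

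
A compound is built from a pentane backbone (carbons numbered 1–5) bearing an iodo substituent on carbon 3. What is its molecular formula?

Atom tally by fragment:
  CH3 → C:1 H:3
  CH2 → C:1 H:2
  CH(I) → C:1 H:1 I:1
  CH2 → C:1 H:2
  CH3 → C:1 H:3
Element totals:
  C: 5
  H: 11
  I: 1

C5H11I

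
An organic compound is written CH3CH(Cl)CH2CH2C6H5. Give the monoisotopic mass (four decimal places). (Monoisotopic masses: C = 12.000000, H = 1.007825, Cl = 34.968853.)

Atom tally by fragment:
  CH3 → C:1 H:3
  CH(Cl) → C:1 H:1 Cl:1
  CH2 → C:1 H:2
  CH2C6H5 → C:7 H:7
Element totals:
  C: 10
  H: 13
  Cl: 1
Molecular formula: C10H13Cl.
  M = 10(12.0) + 13(1.007825) + 34.968853
    = 120.000000 + 13.101725 + 34.968853 = 168.070578

168.0706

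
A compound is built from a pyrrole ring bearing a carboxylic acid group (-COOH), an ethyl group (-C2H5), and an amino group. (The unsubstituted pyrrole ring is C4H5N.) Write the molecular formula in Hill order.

C7H10N2O2

Atom tally by fragment:
  pyrrole ring core → C:4 H:5 N:1
  (− 3 ring H displaced by substituents)
  + COOH → C:1 H:1 O:2
  + C2H5 → C:2 H:5
  + NH2 → N:1 H:2
Element totals:
  C: 7
  H: 10
  N: 2
  O: 2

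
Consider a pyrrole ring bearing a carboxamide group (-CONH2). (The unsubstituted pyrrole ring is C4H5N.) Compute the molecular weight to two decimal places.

Atom tally by fragment:
  pyrrole ring core → C:4 H:5 N:1
  (− 1 ring H displaced by substituents)
  + CONH2 → C:1 H:2 O:1 N:1
Element totals:
  C: 5
  H: 6
  N: 2
  O: 1
Molecular formula: C5H6N2O.
  M = 5(12.011) + 6(1.008) + 2(14.007) + 15.999
    = 60.055 + 6.048 + 28.014 + 15.999 = 110.116

110.12 g/mol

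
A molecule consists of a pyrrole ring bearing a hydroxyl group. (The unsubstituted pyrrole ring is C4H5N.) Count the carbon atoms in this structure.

Atom tally by fragment:
  pyrrole ring core → C:4 H:5 N:1
  (− 1 ring H displaced by substituents)
  + OH → O:1 H:1
Element totals:
  C: 4
  H: 5
  N: 1
  O: 1

4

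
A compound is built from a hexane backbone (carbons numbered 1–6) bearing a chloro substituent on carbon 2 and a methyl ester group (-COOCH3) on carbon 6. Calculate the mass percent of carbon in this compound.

53.78%

Atom tally by fragment:
  CH3 → C:1 H:3
  CH(Cl) → C:1 H:1 Cl:1
  CH2 → C:1 H:2
  CH2 → C:1 H:2
  CH2 → C:1 H:2
  CH2COOCH3 → C:3 H:5 O:2
Element totals:
  C: 8
  H: 15
  Cl: 1
  O: 2
Molecular formula: C8H15ClO2.
Molar mass = 178.656 g/mol.
Mass from C: 8 × 12.011 = 96.088 g/mol.
%C = 96.088 / 178.656 × 100 = 53.78%.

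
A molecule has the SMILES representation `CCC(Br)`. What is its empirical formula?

Atom tally by fragment:
  CH3 → C:1 H:3
  CH2 → C:1 H:2
  CH2Br → C:1 H:2 Br:1
Element totals:
  C: 3
  H: 7
  Br: 1
Molecular formula: C3H7Br.
gcd of subscripts (1, 3, 7) = 1, so the empirical formula equals the molecular formula.

C3H7Br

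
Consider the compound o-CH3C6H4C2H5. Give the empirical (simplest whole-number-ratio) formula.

C3H4

Element totals:
  C: 9
  H: 12
Molecular formula: C9H12.
gcd of subscripts = 3; dividing each by 3:
  C: 9/3 = 3
  H: 12/3 = 4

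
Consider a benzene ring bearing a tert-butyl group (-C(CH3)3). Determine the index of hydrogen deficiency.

Atom tally by fragment:
  benzene ring core → C:6 H:6
  (− 1 ring H displaced by substituents)
  + C(CH3)3 → C:4 H:9
Element totals:
  C: 10
  H: 14
Molecular formula: C10H14.
DoU = (2C + 2 + N − H − X) / 2 = (2·10 + 2 + 0 − 14 − 0) / 2 = 4.

4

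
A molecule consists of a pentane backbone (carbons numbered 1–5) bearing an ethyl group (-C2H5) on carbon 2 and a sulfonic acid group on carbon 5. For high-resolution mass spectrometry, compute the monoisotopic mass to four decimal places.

180.0820

Atom tally by fragment:
  CH3 → C:1 H:3
  CH(C2H5) → C:3 H:6
  CH2 → C:1 H:2
  CH2 → C:1 H:2
  CH2SO3H → C:1 H:3 S:1 O:3
Element totals:
  C: 7
  H: 16
  O: 3
  S: 1
Molecular formula: C7H16O3S.
  M = 7(12.0) + 16(1.007825) + 3(15.994915) + 31.972071
    = 84.000000 + 16.125200 + 47.984745 + 31.972071 = 180.082016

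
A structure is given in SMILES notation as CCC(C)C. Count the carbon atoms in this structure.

5

Atom tally by fragment:
  CH3 → C:1 H:3
  CH2 → C:1 H:2
  CH(CH3) → C:2 H:4
  CH3 → C:1 H:3
Element totals:
  C: 5
  H: 12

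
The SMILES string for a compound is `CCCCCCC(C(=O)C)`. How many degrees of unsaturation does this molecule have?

1

Atom tally by fragment:
  CH3 → C:1 H:3
  CH2 → C:1 H:2
  CH2 → C:1 H:2
  CH2 → C:1 H:2
  CH2 → C:1 H:2
  CH2 → C:1 H:2
  CH2COCH3 → C:3 H:5 O:1
Element totals:
  C: 9
  H: 18
  O: 1
Molecular formula: C9H18O.
DoU = (2C + 2 + N − H − X) / 2 = (2·9 + 2 + 0 − 18 − 0) / 2 = 1.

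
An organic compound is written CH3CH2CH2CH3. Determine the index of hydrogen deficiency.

Atom tally by fragment:
  CH3 → C:1 H:3
  CH2 → C:1 H:2
  CH2 → C:1 H:2
  CH3 → C:1 H:3
Element totals:
  C: 4
  H: 10
Molecular formula: C4H10.
DoU = (2C + 2 + N − H − X) / 2 = (2·4 + 2 + 0 − 10 − 0) / 2 = 0.

0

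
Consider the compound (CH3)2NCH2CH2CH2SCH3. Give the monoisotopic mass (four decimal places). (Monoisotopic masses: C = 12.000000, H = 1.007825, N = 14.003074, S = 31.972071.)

133.0925

Atom tally by fragment:
  (CH3)2NCH2 → C:3 H:8 N:1
  CH2 → C:1 H:2
  CH2SCH3 → C:2 H:5 S:1
Element totals:
  C: 6
  H: 15
  N: 1
  S: 1
Molecular formula: C6H15NS.
  M = 6(12.0) + 15(1.007825) + 14.003074 + 31.972071
    = 72.000000 + 15.117375 + 14.003074 + 31.972071 = 133.092520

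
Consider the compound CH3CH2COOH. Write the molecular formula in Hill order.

Element totals:
  C: 3
  H: 6
  O: 2

C3H6O2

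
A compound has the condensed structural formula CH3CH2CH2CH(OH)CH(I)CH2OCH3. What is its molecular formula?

Atom tally by fragment:
  CH3 → C:1 H:3
  CH2 → C:1 H:2
  CH2 → C:1 H:2
  CH(OH) → C:1 H:2 O:1
  CH(I) → C:1 H:1 I:1
  CH2OCH3 → C:2 H:5 O:1
Element totals:
  C: 7
  H: 15
  I: 1
  O: 2

C7H15IO2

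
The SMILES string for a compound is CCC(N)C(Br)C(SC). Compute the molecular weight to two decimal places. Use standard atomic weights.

212.15 g/mol

Atom tally by fragment:
  CH3 → C:1 H:3
  CH2 → C:1 H:2
  CH(NH2) → C:1 H:3 N:1
  CH(Br) → C:1 H:1 Br:1
  CH2SCH3 → C:2 H:5 S:1
Element totals:
  C: 6
  H: 14
  Br: 1
  N: 1
  S: 1
Molecular formula: C6H14BrNS.
  M = 6(12.011) + 14(1.008) + 79.904 + 14.007 + 32.06
    = 72.066 + 14.112 + 79.904 + 14.007 + 32.060 = 212.149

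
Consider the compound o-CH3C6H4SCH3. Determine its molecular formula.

Atom tally by fragment:
  benzene ring core → C:6 H:6
  (− 2 ring H displaced by substituents)
  + CH3 → C:1 H:3
  + SCH3 → C:1 H:3 S:1
Element totals:
  C: 8
  H: 10
  S: 1

C8H10S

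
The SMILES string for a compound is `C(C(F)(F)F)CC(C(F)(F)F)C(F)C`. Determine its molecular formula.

C7H9F7

Atom tally by fragment:
  F3CCH2 → C:2 H:2 F:3
  CH2 → C:1 H:2
  CH(CF3) → C:2 H:1 F:3
  CH(F) → C:1 H:1 F:1
  CH3 → C:1 H:3
Element totals:
  C: 7
  H: 9
  F: 7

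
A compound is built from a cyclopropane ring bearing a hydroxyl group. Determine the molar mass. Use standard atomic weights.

58.08 g/mol

Atom tally by fragment:
  cyclopropane ring core → C:3 H:6
  (− 1 ring H displaced by substituents)
  + OH → O:1 H:1
Element totals:
  C: 3
  H: 6
  O: 1
Molecular formula: C3H6O.
  M = 3(12.011) + 6(1.008) + 15.999
    = 36.033 + 6.048 + 15.999 = 58.080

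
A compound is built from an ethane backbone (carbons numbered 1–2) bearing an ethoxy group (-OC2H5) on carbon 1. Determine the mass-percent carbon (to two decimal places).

Atom tally by fragment:
  C2H5OCH2 → C:3 H:7 O:1
  CH3 → C:1 H:3
Element totals:
  C: 4
  H: 10
  O: 1
Molecular formula: C4H10O.
Molar mass = 74.123 g/mol.
Mass from C: 4 × 12.011 = 48.044 g/mol.
%C = 48.044 / 74.123 × 100 = 64.82%.

64.82%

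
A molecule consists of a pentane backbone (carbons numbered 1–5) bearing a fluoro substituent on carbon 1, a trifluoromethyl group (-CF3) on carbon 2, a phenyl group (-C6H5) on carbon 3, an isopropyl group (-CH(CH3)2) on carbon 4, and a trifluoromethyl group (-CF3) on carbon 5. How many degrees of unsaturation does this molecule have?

4

Atom tally by fragment:
  FCH2 → C:1 H:2 F:1
  CH(CF3) → C:2 H:1 F:3
  CH(C6H5) → C:7 H:6
  CH(CH(CH3)2) → C:4 H:8
  CH2CF3 → C:2 H:2 F:3
Element totals:
  C: 16
  H: 19
  F: 7
Molecular formula: C16H19F7.
DoU = (2C + 2 + N − H − X) / 2 = (2·16 + 2 + 0 − 19 − 7) / 2 = 4.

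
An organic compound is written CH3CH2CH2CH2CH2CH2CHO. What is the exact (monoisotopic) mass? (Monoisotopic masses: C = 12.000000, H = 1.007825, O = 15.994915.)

114.1045

Atom tally by fragment:
  CH3 → C:1 H:3
  CH2 → C:1 H:2
  CH2 → C:1 H:2
  CH2 → C:1 H:2
  CH2 → C:1 H:2
  CH2CHO → C:2 H:3 O:1
Element totals:
  C: 7
  H: 14
  O: 1
Molecular formula: C7H14O.
  M = 7(12.0) + 14(1.007825) + 15.994915
    = 84.000000 + 14.109550 + 15.994915 = 114.104465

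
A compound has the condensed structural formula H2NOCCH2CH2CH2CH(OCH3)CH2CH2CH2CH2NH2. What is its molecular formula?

Element totals:
  C: 10
  H: 22
  N: 2
  O: 2

C10H22N2O2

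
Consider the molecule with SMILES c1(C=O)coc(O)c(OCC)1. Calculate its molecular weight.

Atom tally by fragment:
  furan ring core → C:4 H:4 O:1
  (− 3 ring H displaced by substituents)
  + CHO → C:1 H:1 O:1
  + OH → O:1 H:1
  + OC2H5 → C:2 H:5 O:1
Element totals:
  C: 7
  H: 8
  O: 4
Molecular formula: C7H8O4.
  M = 7(12.011) + 8(1.008) + 4(15.999)
    = 84.077 + 8.064 + 63.996 = 156.137

156.14 g/mol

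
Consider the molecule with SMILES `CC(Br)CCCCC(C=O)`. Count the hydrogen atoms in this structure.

15

Atom tally by fragment:
  CH3 → C:1 H:3
  CH(Br) → C:1 H:1 Br:1
  CH2 → C:1 H:2
  CH2 → C:1 H:2
  CH2 → C:1 H:2
  CH2 → C:1 H:2
  CH2CHO → C:2 H:3 O:1
Element totals:
  C: 8
  H: 15
  Br: 1
  O: 1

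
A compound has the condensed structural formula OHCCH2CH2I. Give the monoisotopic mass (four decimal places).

183.9385

Element totals:
  C: 3
  H: 5
  I: 1
  O: 1
Molecular formula: C3H5IO.
  M = 3(12.0) + 5(1.007825) + 126.904472 + 15.994915
    = 36.000000 + 5.039125 + 126.904472 + 15.994915 = 183.938512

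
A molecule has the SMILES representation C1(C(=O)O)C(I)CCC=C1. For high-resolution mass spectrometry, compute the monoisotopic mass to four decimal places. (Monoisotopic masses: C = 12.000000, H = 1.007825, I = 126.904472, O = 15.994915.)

Atom tally by fragment:
  cyclohexene ring core → C:6 H:10
  (− 2 ring H displaced by substituents)
  + COOH → C:1 H:1 O:2
  + I → I:1
Element totals:
  C: 7
  H: 9
  I: 1
  O: 2
Molecular formula: C7H9IO2.
  M = 7(12.0) + 9(1.007825) + 126.904472 + 2(15.994915)
    = 84.000000 + 9.070425 + 126.904472 + 31.989830 = 251.964727

251.9647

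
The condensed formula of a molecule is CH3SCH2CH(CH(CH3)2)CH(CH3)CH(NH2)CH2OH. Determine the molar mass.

Atom tally by fragment:
  CH3SCH2 → C:2 H:5 S:1
  CH(CH(CH3)2) → C:4 H:8
  CH(CH3) → C:2 H:4
  CH(NH2) → C:1 H:3 N:1
  CH2OH → C:1 H:3 O:1
Element totals:
  C: 10
  H: 23
  N: 1
  O: 1
  S: 1
Molecular formula: C10H23NOS.
  M = 10(12.011) + 23(1.008) + 14.007 + 15.999 + 32.06
    = 120.110 + 23.184 + 14.007 + 15.999 + 32.060 = 205.360

205.36 g/mol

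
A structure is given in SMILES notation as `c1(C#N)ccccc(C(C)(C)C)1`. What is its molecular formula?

C11H13N

Atom tally by fragment:
  benzene ring core → C:6 H:6
  (− 2 ring H displaced by substituents)
  + CN → C:1 N:1
  + C(CH3)3 → C:4 H:9
Element totals:
  C: 11
  H: 13
  N: 1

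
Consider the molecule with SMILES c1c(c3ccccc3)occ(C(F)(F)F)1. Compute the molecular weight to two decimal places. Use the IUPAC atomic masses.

212.17 g/mol

Atom tally by fragment:
  furan ring core → C:4 H:4 O:1
  (− 2 ring H displaced by substituents)
  + C6H5 → C:6 H:5
  + CF3 → C:1 F:3
Element totals:
  C: 11
  H: 7
  F: 3
  O: 1
Molecular formula: C11H7F3O.
  M = 11(12.011) + 7(1.008) + 3(18.998) + 15.999
    = 132.121 + 7.056 + 56.994 + 15.999 = 212.170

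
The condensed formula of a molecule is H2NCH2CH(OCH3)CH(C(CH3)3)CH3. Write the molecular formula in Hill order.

Atom tally by fragment:
  H2NCH2 → C:1 H:4 N:1
  CH(OCH3) → C:2 H:4 O:1
  CH(C(CH3)3) → C:5 H:10
  CH3 → C:1 H:3
Element totals:
  C: 9
  H: 21
  N: 1
  O: 1

C9H21NO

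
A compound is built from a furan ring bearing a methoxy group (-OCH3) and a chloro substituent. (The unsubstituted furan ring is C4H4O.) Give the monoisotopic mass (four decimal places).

Atom tally by fragment:
  furan ring core → C:4 H:4 O:1
  (− 2 ring H displaced by substituents)
  + OCH3 → C:1 H:3 O:1
  + Cl → Cl:1
Element totals:
  C: 5
  H: 5
  Cl: 1
  O: 2
Molecular formula: C5H5ClO2.
  M = 5(12.0) + 5(1.007825) + 34.968853 + 2(15.994915)
    = 60.000000 + 5.039125 + 34.968853 + 31.989830 = 131.997808

131.9978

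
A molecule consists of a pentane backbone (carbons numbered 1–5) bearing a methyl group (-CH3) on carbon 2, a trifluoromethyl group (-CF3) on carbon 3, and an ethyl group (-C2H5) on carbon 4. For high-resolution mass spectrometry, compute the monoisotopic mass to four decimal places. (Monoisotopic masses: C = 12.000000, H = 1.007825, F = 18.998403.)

182.1282

Atom tally by fragment:
  CH3 → C:1 H:3
  CH(CH3) → C:2 H:4
  CH(CF3) → C:2 H:1 F:3
  CH(C2H5) → C:3 H:6
  CH3 → C:1 H:3
Element totals:
  C: 9
  H: 17
  F: 3
Molecular formula: C9H17F3.
  M = 9(12.0) + 17(1.007825) + 3(18.998403)
    = 108.000000 + 17.133025 + 56.995209 = 182.128234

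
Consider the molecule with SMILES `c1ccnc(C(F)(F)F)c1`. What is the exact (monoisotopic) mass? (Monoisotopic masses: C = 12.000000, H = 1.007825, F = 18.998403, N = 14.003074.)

147.0296

Atom tally by fragment:
  pyridine ring core → C:5 H:5 N:1
  (− 1 ring H displaced by substituents)
  + CF3 → C:1 F:3
Element totals:
  C: 6
  H: 4
  F: 3
  N: 1
Molecular formula: C6H4F3N.
  M = 6(12.0) + 4(1.007825) + 3(18.998403) + 14.003074
    = 72.000000 + 4.031300 + 56.995209 + 14.003074 = 147.029583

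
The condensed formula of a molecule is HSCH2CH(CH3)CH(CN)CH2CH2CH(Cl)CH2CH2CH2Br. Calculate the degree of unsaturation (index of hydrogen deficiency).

2

Element totals:
  C: 11
  H: 19
  Br: 1
  Cl: 1
  N: 1
  S: 1
Molecular formula: C11H19BrClNS.
DoU = (2C + 2 + N − H − X) / 2 = (2·11 + 2 + 1 − 19 − 2) / 2 = 2.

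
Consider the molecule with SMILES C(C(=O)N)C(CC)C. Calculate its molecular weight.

Atom tally by fragment:
  H2NOCCH2 → C:2 H:4 O:1 N:1
  CH(C2H5) → C:3 H:6
  CH3 → C:1 H:3
Element totals:
  C: 6
  H: 13
  N: 1
  O: 1
Molecular formula: C6H13NO.
  M = 6(12.011) + 13(1.008) + 14.007 + 15.999
    = 72.066 + 13.104 + 14.007 + 15.999 = 115.176

115.18 g/mol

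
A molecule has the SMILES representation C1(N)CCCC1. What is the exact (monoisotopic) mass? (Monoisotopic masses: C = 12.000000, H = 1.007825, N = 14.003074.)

Atom tally by fragment:
  cyclopentane ring core → C:5 H:10
  (− 1 ring H displaced by substituents)
  + NH2 → N:1 H:2
Element totals:
  C: 5
  H: 11
  N: 1
Molecular formula: C5H11N.
  M = 5(12.0) + 11(1.007825) + 14.003074
    = 60.000000 + 11.086075 + 14.003074 = 85.089149

85.0891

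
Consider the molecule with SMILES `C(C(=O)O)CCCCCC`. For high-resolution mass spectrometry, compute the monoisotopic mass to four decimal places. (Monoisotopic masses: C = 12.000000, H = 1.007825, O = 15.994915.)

144.1150

Atom tally by fragment:
  HOOCCH2 → C:2 H:3 O:2
  CH2 → C:1 H:2
  CH2 → C:1 H:2
  CH2 → C:1 H:2
  CH2 → C:1 H:2
  CH2 → C:1 H:2
  CH3 → C:1 H:3
Element totals:
  C: 8
  H: 16
  O: 2
Molecular formula: C8H16O2.
  M = 8(12.0) + 16(1.007825) + 2(15.994915)
    = 96.000000 + 16.125200 + 31.989830 = 144.115030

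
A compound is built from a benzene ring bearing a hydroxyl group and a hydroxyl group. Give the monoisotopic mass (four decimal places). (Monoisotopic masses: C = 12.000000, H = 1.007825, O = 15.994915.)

110.0368

Atom tally by fragment:
  benzene ring core → C:6 H:6
  (− 2 ring H displaced by substituents)
  + OH → O:1 H:1
  + OH → O:1 H:1
Element totals:
  C: 6
  H: 6
  O: 2
Molecular formula: C6H6O2.
  M = 6(12.0) + 6(1.007825) + 2(15.994915)
    = 72.000000 + 6.046950 + 31.989830 = 110.036780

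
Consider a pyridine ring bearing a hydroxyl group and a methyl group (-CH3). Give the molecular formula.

C6H7NO

Atom tally by fragment:
  pyridine ring core → C:5 H:5 N:1
  (− 2 ring H displaced by substituents)
  + OH → O:1 H:1
  + CH3 → C:1 H:3
Element totals:
  C: 6
  H: 7
  N: 1
  O: 1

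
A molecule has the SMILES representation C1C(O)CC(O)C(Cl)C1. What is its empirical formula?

C6H11ClO2

Atom tally by fragment:
  cyclohexane ring core → C:6 H:12
  (− 3 ring H displaced by substituents)
  + OH → O:1 H:1
  + OH → O:1 H:1
  + Cl → Cl:1
Element totals:
  C: 6
  H: 11
  Cl: 1
  O: 2
Molecular formula: C6H11ClO2.
gcd of subscripts (6, 1, 11, 2) = 1, so the empirical formula equals the molecular formula.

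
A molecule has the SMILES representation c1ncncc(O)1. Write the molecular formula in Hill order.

Atom tally by fragment:
  pyrimidine ring core → C:4 H:4 N:2
  (− 1 ring H displaced by substituents)
  + OH → O:1 H:1
Element totals:
  C: 4
  H: 4
  N: 2
  O: 1

C4H4N2O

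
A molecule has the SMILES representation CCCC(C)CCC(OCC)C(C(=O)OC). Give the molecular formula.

Atom tally by fragment:
  CH3 → C:1 H:3
  CH2 → C:1 H:2
  CH2 → C:1 H:2
  CH(CH3) → C:2 H:4
  CH2 → C:1 H:2
  CH2 → C:1 H:2
  CH(OC2H5) → C:3 H:6 O:1
  CH2COOCH3 → C:3 H:5 O:2
Element totals:
  C: 13
  H: 26
  O: 3

C13H26O3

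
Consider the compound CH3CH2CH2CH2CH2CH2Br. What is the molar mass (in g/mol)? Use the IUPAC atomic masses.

Atom tally by fragment:
  CH3 → C:1 H:3
  CH2 → C:1 H:2
  CH2 → C:1 H:2
  CH2 → C:1 H:2
  CH2 → C:1 H:2
  CH2Br → C:1 H:2 Br:1
Element totals:
  C: 6
  H: 13
  Br: 1
Molecular formula: C6H13Br.
  M = 6(12.011) + 13(1.008) + 79.904
    = 72.066 + 13.104 + 79.904 = 165.074

165.07 g/mol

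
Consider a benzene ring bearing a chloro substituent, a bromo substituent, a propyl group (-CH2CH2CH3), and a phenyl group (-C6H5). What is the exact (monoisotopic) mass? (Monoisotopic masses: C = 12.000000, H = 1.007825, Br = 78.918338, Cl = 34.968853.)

Atom tally by fragment:
  benzene ring core → C:6 H:6
  (− 4 ring H displaced by substituents)
  + Cl → Cl:1
  + Br → Br:1
  + CH2CH2CH3 → C:3 H:7
  + C6H5 → C:6 H:5
Element totals:
  C: 15
  H: 14
  Br: 1
  Cl: 1
Molecular formula: C15H14BrCl.
  M = 15(12.0) + 14(1.007825) + 78.918338 + 34.968853
    = 180.000000 + 14.109550 + 78.918338 + 34.968853 = 307.996741

307.9967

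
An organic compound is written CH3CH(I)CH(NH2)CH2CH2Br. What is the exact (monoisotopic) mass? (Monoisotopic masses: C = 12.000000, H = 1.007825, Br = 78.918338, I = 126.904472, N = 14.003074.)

290.9120

Atom tally by fragment:
  CH3 → C:1 H:3
  CH(I) → C:1 H:1 I:1
  CH(NH2) → C:1 H:3 N:1
  CH2 → C:1 H:2
  CH2Br → C:1 H:2 Br:1
Element totals:
  C: 5
  H: 11
  Br: 1
  I: 1
  N: 1
Molecular formula: C5H11BrIN.
  M = 5(12.0) + 11(1.007825) + 78.918338 + 126.904472 + 14.003074
    = 60.000000 + 11.086075 + 78.918338 + 126.904472 + 14.003074 = 290.911959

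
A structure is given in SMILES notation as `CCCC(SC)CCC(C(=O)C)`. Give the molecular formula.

Atom tally by fragment:
  CH3 → C:1 H:3
  CH2 → C:1 H:2
  CH2 → C:1 H:2
  CH(SCH3) → C:2 H:4 S:1
  CH2 → C:1 H:2
  CH2 → C:1 H:2
  CH2COCH3 → C:3 H:5 O:1
Element totals:
  C: 10
  H: 20
  O: 1
  S: 1

C10H20OS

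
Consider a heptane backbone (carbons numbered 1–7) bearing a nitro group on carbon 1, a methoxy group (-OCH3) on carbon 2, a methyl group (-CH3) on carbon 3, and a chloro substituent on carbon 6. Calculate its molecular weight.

223.70 g/mol

Atom tally by fragment:
  O2NCH2 → C:1 H:2 N:1 O:2
  CH(OCH3) → C:2 H:4 O:1
  CH(CH3) → C:2 H:4
  CH2 → C:1 H:2
  CH2 → C:1 H:2
  CH(Cl) → C:1 H:1 Cl:1
  CH3 → C:1 H:3
Element totals:
  C: 9
  H: 18
  Cl: 1
  N: 1
  O: 3
Molecular formula: C9H18ClNO3.
  M = 9(12.011) + 18(1.008) + 35.45 + 14.007 + 3(15.999)
    = 108.099 + 18.144 + 35.450 + 14.007 + 47.997 = 223.697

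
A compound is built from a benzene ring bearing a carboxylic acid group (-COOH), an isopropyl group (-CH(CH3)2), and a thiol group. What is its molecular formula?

Atom tally by fragment:
  benzene ring core → C:6 H:6
  (− 3 ring H displaced by substituents)
  + COOH → C:1 H:1 O:2
  + CH(CH3)2 → C:3 H:7
  + SH → S:1 H:1
Element totals:
  C: 10
  H: 12
  O: 2
  S: 1

C10H12O2S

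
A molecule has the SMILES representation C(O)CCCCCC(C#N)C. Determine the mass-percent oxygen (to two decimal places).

Atom tally by fragment:
  HOCH2 → C:1 H:3 O:1
  CH2 → C:1 H:2
  CH2 → C:1 H:2
  CH2 → C:1 H:2
  CH2 → C:1 H:2
  CH2 → C:1 H:2
  CH(CN) → C:2 H:1 N:1
  CH3 → C:1 H:3
Element totals:
  C: 9
  H: 17
  N: 1
  O: 1
Molecular formula: C9H17NO.
Molar mass = 155.241 g/mol.
Mass from O: 1 × 15.999 = 15.999 g/mol.
%O = 15.999 / 155.241 × 100 = 10.31%.

10.31%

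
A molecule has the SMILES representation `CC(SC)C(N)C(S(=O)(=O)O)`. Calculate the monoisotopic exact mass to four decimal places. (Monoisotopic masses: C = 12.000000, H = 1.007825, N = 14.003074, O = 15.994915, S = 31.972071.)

Atom tally by fragment:
  CH3 → C:1 H:3
  CH(SCH3) → C:2 H:4 S:1
  CH(NH2) → C:1 H:3 N:1
  CH2SO3H → C:1 H:3 S:1 O:3
Element totals:
  C: 5
  H: 13
  N: 1
  O: 3
  S: 2
Molecular formula: C5H13NO3S2.
  M = 5(12.0) + 13(1.007825) + 14.003074 + 3(15.994915) + 2(31.972071)
    = 60.000000 + 13.101725 + 14.003074 + 47.984745 + 63.944142 = 199.033686

199.0337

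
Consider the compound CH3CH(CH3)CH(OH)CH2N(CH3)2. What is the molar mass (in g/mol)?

131.22 g/mol

Atom tally by fragment:
  CH3 → C:1 H:3
  CH(CH3) → C:2 H:4
  CH(OH) → C:1 H:2 O:1
  CH2N(CH3)2 → C:3 H:8 N:1
Element totals:
  C: 7
  H: 17
  N: 1
  O: 1
Molecular formula: C7H17NO.
  M = 7(12.011) + 17(1.008) + 14.007 + 15.999
    = 84.077 + 17.136 + 14.007 + 15.999 = 131.219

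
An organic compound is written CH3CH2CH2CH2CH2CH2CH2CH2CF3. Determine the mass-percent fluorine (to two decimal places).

31.28%

Atom tally by fragment:
  CH3 → C:1 H:3
  CH2 → C:1 H:2
  CH2 → C:1 H:2
  CH2 → C:1 H:2
  CH2 → C:1 H:2
  CH2 → C:1 H:2
  CH2 → C:1 H:2
  CH2CF3 → C:2 H:2 F:3
Element totals:
  C: 9
  H: 17
  F: 3
Molecular formula: C9H17F3.
Molar mass = 182.229 g/mol.
Mass from F: 3 × 18.998 = 56.994 g/mol.
%F = 56.994 / 182.229 × 100 = 31.28%.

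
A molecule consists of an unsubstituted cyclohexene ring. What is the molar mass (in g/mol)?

82.15 g/mol

Atom tally by fragment:
  cyclohexene ring core → C:6 H:10
Element totals:
  C: 6
  H: 10
Molecular formula: C6H10.
  M = 6(12.011) + 10(1.008)
    = 72.066 + 10.080 = 82.146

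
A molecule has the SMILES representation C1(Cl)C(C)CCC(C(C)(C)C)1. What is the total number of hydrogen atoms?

Atom tally by fragment:
  cyclopentane ring core → C:5 H:10
  (− 3 ring H displaced by substituents)
  + Cl → Cl:1
  + CH3 → C:1 H:3
  + C(CH3)3 → C:4 H:9
Element totals:
  C: 10
  H: 19
  Cl: 1

19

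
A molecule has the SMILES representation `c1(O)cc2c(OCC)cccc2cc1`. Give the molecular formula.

C12H12O2

Atom tally by fragment:
  naphthalene ring system core → C:10 H:8
  (− 2 ring H displaced by substituents)
  + OH → O:1 H:1
  + OC2H5 → C:2 H:5 O:1
Element totals:
  C: 12
  H: 12
  O: 2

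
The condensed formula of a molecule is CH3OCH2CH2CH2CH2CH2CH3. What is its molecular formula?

Element totals:
  C: 7
  H: 16
  O: 1

C7H16O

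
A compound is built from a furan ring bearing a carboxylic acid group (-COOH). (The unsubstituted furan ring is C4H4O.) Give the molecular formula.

C5H4O3

Atom tally by fragment:
  furan ring core → C:4 H:4 O:1
  (− 1 ring H displaced by substituents)
  + COOH → C:1 H:1 O:2
Element totals:
  C: 5
  H: 4
  O: 3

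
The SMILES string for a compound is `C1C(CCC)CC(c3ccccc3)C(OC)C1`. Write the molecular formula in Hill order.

C16H24O

Atom tally by fragment:
  cyclohexane ring core → C:6 H:12
  (− 3 ring H displaced by substituents)
  + CH2CH2CH3 → C:3 H:7
  + C6H5 → C:6 H:5
  + OCH3 → C:1 H:3 O:1
Element totals:
  C: 16
  H: 24
  O: 1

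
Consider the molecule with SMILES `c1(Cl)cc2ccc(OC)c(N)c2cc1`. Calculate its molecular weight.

Atom tally by fragment:
  naphthalene ring system core → C:10 H:8
  (− 3 ring H displaced by substituents)
  + Cl → Cl:1
  + OCH3 → C:1 H:3 O:1
  + NH2 → N:1 H:2
Element totals:
  C: 11
  H: 10
  Cl: 1
  N: 1
  O: 1
Molecular formula: C11H10ClNO.
  M = 11(12.011) + 10(1.008) + 35.45 + 14.007 + 15.999
    = 132.121 + 10.080 + 35.450 + 14.007 + 15.999 = 207.657

207.66 g/mol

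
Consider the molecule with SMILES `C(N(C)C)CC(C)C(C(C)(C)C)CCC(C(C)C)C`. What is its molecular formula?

C18H39N

Atom tally by fragment:
  (CH3)2NCH2 → C:3 H:8 N:1
  CH2 → C:1 H:2
  CH(CH3) → C:2 H:4
  CH(C(CH3)3) → C:5 H:10
  CH2 → C:1 H:2
  CH2 → C:1 H:2
  CH(CH(CH3)2) → C:4 H:8
  CH3 → C:1 H:3
Element totals:
  C: 18
  H: 39
  N: 1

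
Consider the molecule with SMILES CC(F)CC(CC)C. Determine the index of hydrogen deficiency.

Atom tally by fragment:
  CH3 → C:1 H:3
  CH(F) → C:1 H:1 F:1
  CH2 → C:1 H:2
  CH(C2H5) → C:3 H:6
  CH3 → C:1 H:3
Element totals:
  C: 7
  H: 15
  F: 1
Molecular formula: C7H15F.
DoU = (2C + 2 + N − H − X) / 2 = (2·7 + 2 + 0 − 15 − 1) / 2 = 0.

0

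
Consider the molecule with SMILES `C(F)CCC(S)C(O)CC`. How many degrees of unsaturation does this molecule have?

Atom tally by fragment:
  FCH2 → C:1 H:2 F:1
  CH2 → C:1 H:2
  CH2 → C:1 H:2
  CH(SH) → C:1 H:2 S:1
  CH(OH) → C:1 H:2 O:1
  CH2 → C:1 H:2
  CH3 → C:1 H:3
Element totals:
  C: 7
  H: 15
  F: 1
  O: 1
  S: 1
Molecular formula: C7H15FOS.
DoU = (2C + 2 + N − H − X) / 2 = (2·7 + 2 + 0 − 15 − 1) / 2 = 0.

0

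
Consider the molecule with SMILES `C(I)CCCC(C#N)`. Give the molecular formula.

Atom tally by fragment:
  ICH2 → C:1 H:2 I:1
  CH2 → C:1 H:2
  CH2 → C:1 H:2
  CH2 → C:1 H:2
  CH2CN → C:2 H:2 N:1
Element totals:
  C: 6
  H: 10
  I: 1
  N: 1

C6H10IN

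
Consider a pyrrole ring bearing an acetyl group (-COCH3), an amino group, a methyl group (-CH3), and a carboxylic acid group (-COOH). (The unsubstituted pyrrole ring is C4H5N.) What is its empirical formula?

Atom tally by fragment:
  pyrrole ring core → C:4 H:5 N:1
  (− 4 ring H displaced by substituents)
  + COCH3 → C:2 H:3 O:1
  + NH2 → N:1 H:2
  + CH3 → C:1 H:3
  + COOH → C:1 H:1 O:2
Element totals:
  C: 8
  H: 10
  N: 2
  O: 3
Molecular formula: C8H10N2O3.
gcd of subscripts (8, 10, 2, 3) = 1, so the empirical formula equals the molecular formula.

C8H10N2O3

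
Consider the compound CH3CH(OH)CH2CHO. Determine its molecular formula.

Atom tally by fragment:
  CH3 → C:1 H:3
  CH(OH) → C:1 H:2 O:1
  CH2CHO → C:2 H:3 O:1
Element totals:
  C: 4
  H: 8
  O: 2

C4H8O2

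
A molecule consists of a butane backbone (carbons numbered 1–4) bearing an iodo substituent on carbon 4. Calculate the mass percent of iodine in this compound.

Atom tally by fragment:
  CH3 → C:1 H:3
  CH2 → C:1 H:2
  CH2 → C:1 H:2
  CH2I → C:1 H:2 I:1
Element totals:
  C: 4
  H: 9
  I: 1
Molecular formula: C4H9I.
Molar mass = 184.020 g/mol.
Mass from I: 1 × 126.904 = 126.904 g/mol.
%I = 126.904 / 184.020 × 100 = 68.96%.

68.96%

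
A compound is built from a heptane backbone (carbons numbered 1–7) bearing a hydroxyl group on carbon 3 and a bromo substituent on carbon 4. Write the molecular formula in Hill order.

Atom tally by fragment:
  CH3 → C:1 H:3
  CH2 → C:1 H:2
  CH(OH) → C:1 H:2 O:1
  CH(Br) → C:1 H:1 Br:1
  CH2 → C:1 H:2
  CH2 → C:1 H:2
  CH3 → C:1 H:3
Element totals:
  C: 7
  H: 15
  Br: 1
  O: 1

C7H15BrO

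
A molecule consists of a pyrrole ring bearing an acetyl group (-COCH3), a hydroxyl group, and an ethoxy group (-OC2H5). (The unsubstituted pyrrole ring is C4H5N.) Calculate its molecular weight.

169.18 g/mol

Atom tally by fragment:
  pyrrole ring core → C:4 H:5 N:1
  (− 3 ring H displaced by substituents)
  + COCH3 → C:2 H:3 O:1
  + OH → O:1 H:1
  + OC2H5 → C:2 H:5 O:1
Element totals:
  C: 8
  H: 11
  N: 1
  O: 3
Molecular formula: C8H11NO3.
  M = 8(12.011) + 11(1.008) + 14.007 + 3(15.999)
    = 96.088 + 11.088 + 14.007 + 47.997 = 169.180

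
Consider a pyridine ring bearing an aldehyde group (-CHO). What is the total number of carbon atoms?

Atom tally by fragment:
  pyridine ring core → C:5 H:5 N:1
  (− 1 ring H displaced by substituents)
  + CHO → C:1 H:1 O:1
Element totals:
  C: 6
  H: 5
  N: 1
  O: 1

6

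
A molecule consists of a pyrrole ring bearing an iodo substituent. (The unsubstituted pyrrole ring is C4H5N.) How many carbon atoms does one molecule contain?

4

Atom tally by fragment:
  pyrrole ring core → C:4 H:5 N:1
  (− 1 ring H displaced by substituents)
  + I → I:1
Element totals:
  C: 4
  H: 4
  I: 1
  N: 1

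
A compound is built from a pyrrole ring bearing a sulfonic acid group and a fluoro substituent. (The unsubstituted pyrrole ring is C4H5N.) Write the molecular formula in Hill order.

Atom tally by fragment:
  pyrrole ring core → C:4 H:5 N:1
  (− 2 ring H displaced by substituents)
  + SO3H → S:1 O:3 H:1
  + F → F:1
Element totals:
  C: 4
  H: 4
  F: 1
  N: 1
  O: 3
  S: 1

C4H4FNO3S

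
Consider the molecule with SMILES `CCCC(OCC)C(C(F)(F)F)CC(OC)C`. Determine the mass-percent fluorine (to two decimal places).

22.24%

Atom tally by fragment:
  CH3 → C:1 H:3
  CH2 → C:1 H:2
  CH2 → C:1 H:2
  CH(OC2H5) → C:3 H:6 O:1
  CH(CF3) → C:2 H:1 F:3
  CH2 → C:1 H:2
  CH(OCH3) → C:2 H:4 O:1
  CH3 → C:1 H:3
Element totals:
  C: 12
  H: 23
  F: 3
  O: 2
Molecular formula: C12H23F3O2.
Molar mass = 256.308 g/mol.
Mass from F: 3 × 18.998 = 56.994 g/mol.
%F = 56.994 / 256.308 × 100 = 22.24%.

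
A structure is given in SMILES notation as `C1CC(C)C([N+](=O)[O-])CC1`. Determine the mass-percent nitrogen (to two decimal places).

9.78%

Atom tally by fragment:
  cyclohexane ring core → C:6 H:12
  (− 2 ring H displaced by substituents)
  + CH3 → C:1 H:3
  + NO2 → N:1 O:2
Element totals:
  C: 7
  H: 13
  N: 1
  O: 2
Molecular formula: C7H13NO2.
Molar mass = 143.186 g/mol.
Mass from N: 1 × 14.007 = 14.007 g/mol.
%N = 14.007 / 143.186 × 100 = 9.78%.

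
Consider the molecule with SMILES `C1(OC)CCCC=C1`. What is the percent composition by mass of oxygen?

Atom tally by fragment:
  cyclohexene ring core → C:6 H:10
  (− 1 ring H displaced by substituents)
  + OCH3 → C:1 H:3 O:1
Element totals:
  C: 7
  H: 12
  O: 1
Molecular formula: C7H12O.
Molar mass = 112.172 g/mol.
Mass from O: 1 × 15.999 = 15.999 g/mol.
%O = 15.999 / 112.172 × 100 = 14.26%.

14.26%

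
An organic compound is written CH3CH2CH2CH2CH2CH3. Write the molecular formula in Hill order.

C6H14

Atom tally by fragment:
  CH3 → C:1 H:3
  CH2 → C:1 H:2
  CH2 → C:1 H:2
  CH2 → C:1 H:2
  CH2 → C:1 H:2
  CH3 → C:1 H:3
Element totals:
  C: 6
  H: 14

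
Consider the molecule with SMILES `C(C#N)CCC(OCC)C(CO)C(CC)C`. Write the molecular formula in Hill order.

Atom tally by fragment:
  NCCH2 → C:2 H:2 N:1
  CH2 → C:1 H:2
  CH2 → C:1 H:2
  CH(OC2H5) → C:3 H:6 O:1
  CH(CH2OH) → C:2 H:4 O:1
  CH(C2H5) → C:3 H:6
  CH3 → C:1 H:3
Element totals:
  C: 13
  H: 25
  N: 1
  O: 2

C13H25NO2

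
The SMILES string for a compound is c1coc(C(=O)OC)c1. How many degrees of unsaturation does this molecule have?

Atom tally by fragment:
  furan ring core → C:4 H:4 O:1
  (− 1 ring H displaced by substituents)
  + COOCH3 → C:2 H:3 O:2
Element totals:
  C: 6
  H: 6
  O: 3
Molecular formula: C6H6O3.
DoU = (2C + 2 + N − H − X) / 2 = (2·6 + 2 + 0 − 6 − 0) / 2 = 4.

4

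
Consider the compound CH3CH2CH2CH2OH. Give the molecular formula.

Atom tally by fragment:
  CH3 → C:1 H:3
  CH2 → C:1 H:2
  CH2CH2OH → C:2 H:5 O:1
Element totals:
  C: 4
  H: 10
  O: 1

C4H10O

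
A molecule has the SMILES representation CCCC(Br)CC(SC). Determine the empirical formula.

Atom tally by fragment:
  CH3 → C:1 H:3
  CH2 → C:1 H:2
  CH2 → C:1 H:2
  CH(Br) → C:1 H:1 Br:1
  CH2 → C:1 H:2
  CH2SCH3 → C:2 H:5 S:1
Element totals:
  C: 7
  H: 15
  Br: 1
  S: 1
Molecular formula: C7H15BrS.
gcd of subscripts (1, 7, 15, 1) = 1, so the empirical formula equals the molecular formula.

C7H15BrS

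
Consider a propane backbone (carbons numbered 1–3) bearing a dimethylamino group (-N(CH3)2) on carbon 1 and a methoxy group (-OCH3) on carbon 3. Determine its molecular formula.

Atom tally by fragment:
  (CH3)2NCH2 → C:3 H:8 N:1
  CH2 → C:1 H:2
  CH2OCH3 → C:2 H:5 O:1
Element totals:
  C: 6
  H: 15
  N: 1
  O: 1

C6H15NO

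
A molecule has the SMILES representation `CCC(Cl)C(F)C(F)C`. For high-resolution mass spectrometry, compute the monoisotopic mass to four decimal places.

156.0517

Atom tally by fragment:
  CH3 → C:1 H:3
  CH2 → C:1 H:2
  CH(Cl) → C:1 H:1 Cl:1
  CH(F) → C:1 H:1 F:1
  CH(F) → C:1 H:1 F:1
  CH3 → C:1 H:3
Element totals:
  C: 6
  H: 11
  Cl: 1
  F: 2
Molecular formula: C6H11ClF2.
  M = 6(12.0) + 11(1.007825) + 34.968853 + 2(18.998403)
    = 72.000000 + 11.086075 + 34.968853 + 37.996806 = 156.051734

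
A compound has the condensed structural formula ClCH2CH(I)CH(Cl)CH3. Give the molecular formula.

C4H7Cl2I

Element totals:
  C: 4
  H: 7
  Cl: 2
  I: 1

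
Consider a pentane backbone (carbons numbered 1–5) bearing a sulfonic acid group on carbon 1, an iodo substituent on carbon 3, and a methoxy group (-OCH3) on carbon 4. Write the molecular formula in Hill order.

Atom tally by fragment:
  HO3SCH2 → C:1 H:3 S:1 O:3
  CH2 → C:1 H:2
  CH(I) → C:1 H:1 I:1
  CH(OCH3) → C:2 H:4 O:1
  CH3 → C:1 H:3
Element totals:
  C: 6
  H: 13
  I: 1
  O: 4
  S: 1

C6H13IO4S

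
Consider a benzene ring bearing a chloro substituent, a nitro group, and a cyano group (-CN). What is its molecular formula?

C7H3ClN2O2

Atom tally by fragment:
  benzene ring core → C:6 H:6
  (− 3 ring H displaced by substituents)
  + Cl → Cl:1
  + NO2 → N:1 O:2
  + CN → C:1 N:1
Element totals:
  C: 7
  H: 3
  Cl: 1
  N: 2
  O: 2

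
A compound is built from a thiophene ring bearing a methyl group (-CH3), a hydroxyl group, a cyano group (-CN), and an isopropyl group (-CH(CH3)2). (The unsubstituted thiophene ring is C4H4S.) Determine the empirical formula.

Atom tally by fragment:
  thiophene ring core → C:4 H:4 S:1
  (− 4 ring H displaced by substituents)
  + CH3 → C:1 H:3
  + OH → O:1 H:1
  + CN → C:1 N:1
  + CH(CH3)2 → C:3 H:7
Element totals:
  C: 9
  H: 11
  N: 1
  O: 1
  S: 1
Molecular formula: C9H11NOS.
gcd of subscripts (9, 11, 1, 1, 1) = 1, so the empirical formula equals the molecular formula.

C9H11NOS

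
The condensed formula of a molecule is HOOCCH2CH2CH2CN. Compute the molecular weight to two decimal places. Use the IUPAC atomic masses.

Element totals:
  C: 5
  H: 7
  N: 1
  O: 2
Molecular formula: C5H7NO2.
  M = 5(12.011) + 7(1.008) + 14.007 + 2(15.999)
    = 60.055 + 7.056 + 14.007 + 31.998 = 113.116

113.12 g/mol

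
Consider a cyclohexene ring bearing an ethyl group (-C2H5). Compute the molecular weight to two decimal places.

Atom tally by fragment:
  cyclohexene ring core → C:6 H:10
  (− 1 ring H displaced by substituents)
  + C2H5 → C:2 H:5
Element totals:
  C: 8
  H: 14
Molecular formula: C8H14.
  M = 8(12.011) + 14(1.008)
    = 96.088 + 14.112 = 110.200

110.20 g/mol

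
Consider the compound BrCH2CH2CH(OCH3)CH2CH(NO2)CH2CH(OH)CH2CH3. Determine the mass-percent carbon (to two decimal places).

Atom tally by fragment:
  BrCH2 → C:1 H:2 Br:1
  CH2 → C:1 H:2
  CH(OCH3) → C:2 H:4 O:1
  CH2 → C:1 H:2
  CH(NO2) → C:1 H:1 N:1 O:2
  CH2 → C:1 H:2
  CH(OH) → C:1 H:2 O:1
  CH2 → C:1 H:2
  CH3 → C:1 H:3
Element totals:
  C: 10
  H: 20
  Br: 1
  N: 1
  O: 4
Molecular formula: C10H20BrNO4.
Molar mass = 298.177 g/mol.
Mass from C: 10 × 12.011 = 120.110 g/mol.
%C = 120.110 / 298.177 × 100 = 40.28%.

40.28%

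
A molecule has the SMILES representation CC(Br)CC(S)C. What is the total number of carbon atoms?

5

Atom tally by fragment:
  CH3 → C:1 H:3
  CH(Br) → C:1 H:1 Br:1
  CH2 → C:1 H:2
  CH(SH) → C:1 H:2 S:1
  CH3 → C:1 H:3
Element totals:
  C: 5
  H: 11
  Br: 1
  S: 1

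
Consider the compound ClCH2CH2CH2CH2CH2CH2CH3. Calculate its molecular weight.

134.65 g/mol

Atom tally by fragment:
  ClCH2 → C:1 H:2 Cl:1
  CH2 → C:1 H:2
  CH2 → C:1 H:2
  CH2 → C:1 H:2
  CH2 → C:1 H:2
  CH2 → C:1 H:2
  CH3 → C:1 H:3
Element totals:
  C: 7
  H: 15
  Cl: 1
Molecular formula: C7H15Cl.
  M = 7(12.011) + 15(1.008) + 35.45
    = 84.077 + 15.120 + 35.450 = 134.647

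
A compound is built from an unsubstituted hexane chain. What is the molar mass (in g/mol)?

Atom tally by fragment:
  CH3 → C:1 H:3
  CH2 → C:1 H:2
  CH2 → C:1 H:2
  CH2 → C:1 H:2
  CH2 → C:1 H:2
  CH3 → C:1 H:3
Element totals:
  C: 6
  H: 14
Molecular formula: C6H14.
  M = 6(12.011) + 14(1.008)
    = 72.066 + 14.112 = 86.178

86.18 g/mol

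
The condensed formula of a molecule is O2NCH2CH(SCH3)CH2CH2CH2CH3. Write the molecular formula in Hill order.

C7H15NO2S

Element totals:
  C: 7
  H: 15
  N: 1
  O: 2
  S: 1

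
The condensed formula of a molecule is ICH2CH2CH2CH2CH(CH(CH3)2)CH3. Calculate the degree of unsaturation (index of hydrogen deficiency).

0

Atom tally by fragment:
  ICH2 → C:1 H:2 I:1
  CH2 → C:1 H:2
  CH2 → C:1 H:2
  CH2 → C:1 H:2
  CH(CH(CH3)2) → C:4 H:8
  CH3 → C:1 H:3
Element totals:
  C: 9
  H: 19
  I: 1
Molecular formula: C9H19I.
DoU = (2C + 2 + N − H − X) / 2 = (2·9 + 2 + 0 − 19 − 1) / 2 = 0.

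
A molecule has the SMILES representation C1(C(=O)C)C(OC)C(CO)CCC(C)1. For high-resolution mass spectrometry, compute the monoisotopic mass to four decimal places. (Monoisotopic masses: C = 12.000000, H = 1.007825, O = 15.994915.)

Atom tally by fragment:
  cyclohexane ring core → C:6 H:12
  (− 4 ring H displaced by substituents)
  + COCH3 → C:2 H:3 O:1
  + OCH3 → C:1 H:3 O:1
  + CH2OH → C:1 H:3 O:1
  + CH3 → C:1 H:3
Element totals:
  C: 11
  H: 20
  O: 3
Molecular formula: C11H20O3.
  M = 11(12.0) + 20(1.007825) + 3(15.994915)
    = 132.000000 + 20.156500 + 47.984745 = 200.141245

200.1412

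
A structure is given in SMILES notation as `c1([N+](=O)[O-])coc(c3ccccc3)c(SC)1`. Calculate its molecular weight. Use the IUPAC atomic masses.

Atom tally by fragment:
  furan ring core → C:4 H:4 O:1
  (− 3 ring H displaced by substituents)
  + NO2 → N:1 O:2
  + C6H5 → C:6 H:5
  + SCH3 → C:1 H:3 S:1
Element totals:
  C: 11
  H: 9
  N: 1
  O: 3
  S: 1
Molecular formula: C11H9NO3S.
  M = 11(12.011) + 9(1.008) + 14.007 + 3(15.999) + 32.06
    = 132.121 + 9.072 + 14.007 + 47.997 + 32.060 = 235.257

235.26 g/mol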